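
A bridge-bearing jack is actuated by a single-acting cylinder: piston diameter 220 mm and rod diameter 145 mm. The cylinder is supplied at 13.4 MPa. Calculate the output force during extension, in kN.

F ≈ 509 kN

Cap-side area A_cap = π/4 × (220 mm)² = 38010 mm^2
F = P × A_cap = 13.4 MPa × A_cap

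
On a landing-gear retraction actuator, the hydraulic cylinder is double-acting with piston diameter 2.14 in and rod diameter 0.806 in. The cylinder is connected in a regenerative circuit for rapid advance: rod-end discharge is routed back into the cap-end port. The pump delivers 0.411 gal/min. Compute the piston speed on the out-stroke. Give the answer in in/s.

In regeneration the rod-end outflow joins the pump flow into the cap end, so the net volume the pump must supply per unit advance equals the rod cross-section area.
Rod cross-section A_rod = π/4 × (0.806 in)² = 0.5102 in^2
v = Q_pump / A_rod

v ≈ 3.10 in/s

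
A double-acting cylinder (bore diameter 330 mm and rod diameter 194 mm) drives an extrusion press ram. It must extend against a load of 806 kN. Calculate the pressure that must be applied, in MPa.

P ≈ 9.42 MPa

Cap-side area A_cap = π/4 × (330 mm)² = 85530 mm^2
P = F / A = 806 kN / A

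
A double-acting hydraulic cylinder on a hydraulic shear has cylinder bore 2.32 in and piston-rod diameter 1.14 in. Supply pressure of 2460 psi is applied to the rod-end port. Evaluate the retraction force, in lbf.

Rod-side annular area A_ann = π/4 × (2.32² − 1.14²) = 3.207 in^2
On retraction the pressure acts on the annular area (bore minus rod).
F = P × A_ann

F ≈ 7890 lbf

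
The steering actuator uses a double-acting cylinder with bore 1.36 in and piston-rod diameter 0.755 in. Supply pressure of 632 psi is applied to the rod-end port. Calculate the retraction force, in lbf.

F ≈ 635 lbf

Rod-side annular area A_ann = π/4 × (1.36² − 0.755²) = 1.005 in^2
On retraction the pressure acts on the annular area (bore minus rod).
F = P × A_ann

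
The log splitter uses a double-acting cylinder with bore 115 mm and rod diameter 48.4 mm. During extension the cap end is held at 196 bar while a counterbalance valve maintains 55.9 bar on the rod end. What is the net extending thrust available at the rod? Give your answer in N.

Cap-side area A_cap = π/4 × (115 mm)² = 10390 mm^2
Rod-side annular area A_ann = π/4 × (115² − 48.4²) = 8547 mm^2
Net thrust = P_cap·A_cap − P_rod·A_ann = 2.036e5 N − 47780 N

F ≈ 1.56e5 N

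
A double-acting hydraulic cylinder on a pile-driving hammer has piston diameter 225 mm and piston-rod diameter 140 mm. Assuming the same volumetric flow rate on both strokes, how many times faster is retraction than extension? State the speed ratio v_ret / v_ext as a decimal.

Cap-side area A_cap = π/4 × (225 mm)² = 39760 mm^2
Rod-side annular area A_ann = π/4 × (225² − 140²) = 24370 mm^2
For equal Q, v ∝ 1/A, so v_ret/v_ext = A_cap/A_ann.

v_ret/v_ext ≈ 1.63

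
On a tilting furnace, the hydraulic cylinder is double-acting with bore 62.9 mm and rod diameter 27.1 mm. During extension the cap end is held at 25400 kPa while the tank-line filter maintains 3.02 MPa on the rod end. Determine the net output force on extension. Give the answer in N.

Cap-side area A_cap = π/4 × (62.9 mm)² = 3107 mm^2
Rod-side annular area A_ann = π/4 × (62.9² − 27.1²) = 2531 mm^2
Net thrust = P_cap·A_cap − P_rod·A_ann = 78930 N − 7642 N

F ≈ 71300 N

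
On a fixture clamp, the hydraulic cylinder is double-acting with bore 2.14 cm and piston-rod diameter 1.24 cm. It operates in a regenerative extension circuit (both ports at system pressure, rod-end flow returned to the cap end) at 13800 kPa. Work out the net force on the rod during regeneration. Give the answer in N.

F ≈ 1670 N

With equal pressure on both faces, forces on the annular region cancel; the net push is pressure × rod cross-section.
Rod cross-section A_rod = π/4 × (1.24 cm)² = 1.208 cm^2
F = P × A_rod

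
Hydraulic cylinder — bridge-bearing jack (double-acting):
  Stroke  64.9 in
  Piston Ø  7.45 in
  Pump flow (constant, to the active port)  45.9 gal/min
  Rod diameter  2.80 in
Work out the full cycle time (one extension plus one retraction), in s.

t ≈ 29.8 s

Cap-side area A_cap = π/4 × (7.45 in)² = 43.59 in^2
Rod-side annular area A_ann = π/4 × (7.45² − 2.80²) = 37.43 in^2
t_ext = A_cap·L/Q = 16.01 s
t_ret = A_ann·L/Q = 13.75 s
t_cycle = t_ext + t_ret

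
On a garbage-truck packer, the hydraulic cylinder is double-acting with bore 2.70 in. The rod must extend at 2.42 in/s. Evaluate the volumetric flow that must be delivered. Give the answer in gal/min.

Cap-side area A_cap = π/4 × (2.70 in)² = 5.726 in^2
Q = A × v

Q ≈ 3.60 gal/min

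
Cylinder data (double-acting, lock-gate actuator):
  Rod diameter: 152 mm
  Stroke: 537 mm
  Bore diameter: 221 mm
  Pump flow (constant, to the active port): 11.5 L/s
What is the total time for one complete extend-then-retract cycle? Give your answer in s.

t ≈ 2.74 s

Cap-side area A_cap = π/4 × (221 mm)² = 38360 mm^2
Rod-side annular area A_ann = π/4 × (221² − 152²) = 20210 mm^2
t_ext = A_cap·L/Q = 1.791 s
t_ret = A_ann·L/Q = 0.9439 s
t_cycle = t_ext + t_ret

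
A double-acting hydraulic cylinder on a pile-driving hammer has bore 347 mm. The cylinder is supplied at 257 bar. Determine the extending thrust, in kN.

F ≈ 2430 kN

Cap-side area A_cap = π/4 × (347 mm)² = 94570 mm^2
F = P × A_cap = 257 bar × A_cap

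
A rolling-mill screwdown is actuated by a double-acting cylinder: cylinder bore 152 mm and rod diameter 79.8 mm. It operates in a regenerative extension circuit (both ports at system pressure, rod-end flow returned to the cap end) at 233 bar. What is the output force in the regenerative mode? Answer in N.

With equal pressure on both faces, forces on the annular region cancel; the net push is pressure × rod cross-section.
Rod cross-section A_rod = π/4 × (79.8 mm)² = 5001 mm^2
F = P × A_rod

F ≈ 1.17e5 N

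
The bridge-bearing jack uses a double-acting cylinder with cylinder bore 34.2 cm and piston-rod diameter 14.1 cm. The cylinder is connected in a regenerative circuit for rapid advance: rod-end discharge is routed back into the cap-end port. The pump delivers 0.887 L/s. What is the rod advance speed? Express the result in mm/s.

v ≈ 56.8 mm/s

In regeneration the rod-end outflow joins the pump flow into the cap end, so the net volume the pump must supply per unit advance equals the rod cross-section area.
Rod cross-section A_rod = π/4 × (14.1 cm)² = 156.1 cm^2
v = Q_pump / A_rod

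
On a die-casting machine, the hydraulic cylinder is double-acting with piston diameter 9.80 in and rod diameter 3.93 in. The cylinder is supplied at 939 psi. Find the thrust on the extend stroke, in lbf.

F ≈ 70800 lbf

Cap-side area A_cap = π/4 × (9.80 in)² = 75.43 in^2
F = P × A_cap = 939 psi × A_cap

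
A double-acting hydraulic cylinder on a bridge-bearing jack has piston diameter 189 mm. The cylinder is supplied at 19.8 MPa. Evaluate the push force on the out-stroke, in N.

F ≈ 5.55e5 N

Cap-side area A_cap = π/4 × (189 mm)² = 28060 mm^2
F = P × A_cap = 19.8 MPa × A_cap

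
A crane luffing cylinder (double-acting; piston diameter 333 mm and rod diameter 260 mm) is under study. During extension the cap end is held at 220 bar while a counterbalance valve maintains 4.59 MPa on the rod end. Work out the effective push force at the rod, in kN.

F ≈ 1760 kN

Cap-side area A_cap = π/4 × (333 mm)² = 87090 mm^2
Rod-side annular area A_ann = π/4 × (333² − 260²) = 34000 mm^2
Net thrust = P_cap·A_cap − P_rod·A_ann = 1916 kN − 156.1 kN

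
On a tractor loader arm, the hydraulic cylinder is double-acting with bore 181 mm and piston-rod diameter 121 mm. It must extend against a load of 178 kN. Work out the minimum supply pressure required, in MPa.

P ≈ 6.92 MPa

Cap-side area A_cap = π/4 × (181 mm)² = 25730 mm^2
P = F / A = 178 kN / A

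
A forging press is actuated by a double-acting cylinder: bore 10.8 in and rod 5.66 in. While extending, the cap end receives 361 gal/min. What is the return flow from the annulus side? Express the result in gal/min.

Q_out ≈ 262 gal/min

Cap-side area A_cap = π/4 × (10.8 in)² = 91.61 in^2
Rod-side annular area A_ann = π/4 × (10.8² − 5.66²) = 66.45 in^2
Piston speed v = Q_in/A_cap; rod-end outflow Q_out = v × A_ann = Q_in × A_ann/A_cap.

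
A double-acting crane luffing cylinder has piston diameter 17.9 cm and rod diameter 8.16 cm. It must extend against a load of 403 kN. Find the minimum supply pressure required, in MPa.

P ≈ 16.0 MPa

Cap-side area A_cap = π/4 × (17.9 cm)² = 251.6 cm^2
P = F / A = 403 kN / A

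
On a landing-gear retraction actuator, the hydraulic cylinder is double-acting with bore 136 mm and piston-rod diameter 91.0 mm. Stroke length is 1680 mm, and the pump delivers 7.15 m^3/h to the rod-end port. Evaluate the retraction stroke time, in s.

t ≈ 6.79 s

Rod-side annular area A_ann = π/4 × (136² − 91.0²) = 8023 mm^2
Swept volume V = A × L; t = V / Q = A·L / Q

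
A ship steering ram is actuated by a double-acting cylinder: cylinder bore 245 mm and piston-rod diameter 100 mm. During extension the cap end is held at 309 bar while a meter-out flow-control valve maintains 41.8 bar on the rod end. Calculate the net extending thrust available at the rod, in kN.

F ≈ 1290 kN

Cap-side area A_cap = π/4 × (245 mm)² = 47140 mm^2
Rod-side annular area A_ann = π/4 × (245² − 100²) = 39290 mm^2
Net thrust = P_cap·A_cap − P_rod·A_ann = 1457 kN − 164.2 kN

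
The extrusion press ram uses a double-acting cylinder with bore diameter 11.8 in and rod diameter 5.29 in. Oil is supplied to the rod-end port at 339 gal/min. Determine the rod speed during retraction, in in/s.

v ≈ 14.9 in/s

Rod-side annular area A_ann = π/4 × (11.8² − 5.29²) = 87.38 in^2
Flow into the rod-end port fills the annular volume.
v = Q / A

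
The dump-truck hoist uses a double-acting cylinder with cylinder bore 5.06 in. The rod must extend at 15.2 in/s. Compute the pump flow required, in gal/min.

Cap-side area A_cap = π/4 × (5.06 in)² = 20.11 in^2
Q = A × v

Q ≈ 79.4 gal/min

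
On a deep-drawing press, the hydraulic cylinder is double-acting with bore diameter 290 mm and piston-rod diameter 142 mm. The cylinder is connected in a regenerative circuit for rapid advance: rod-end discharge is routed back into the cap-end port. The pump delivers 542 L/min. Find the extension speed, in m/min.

v ≈ 34.2 m/min

In regeneration the rod-end outflow joins the pump flow into the cap end, so the net volume the pump must supply per unit advance equals the rod cross-section area.
Rod cross-section A_rod = π/4 × (142 mm)² = 15840 mm^2
v = Q_pump / A_rod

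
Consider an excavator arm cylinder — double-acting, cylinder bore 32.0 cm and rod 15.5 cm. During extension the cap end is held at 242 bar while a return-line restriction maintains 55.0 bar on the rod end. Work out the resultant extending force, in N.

Cap-side area A_cap = π/4 × (32.0 cm)² = 804.2 cm^2
Rod-side annular area A_ann = π/4 × (32.0² − 15.5²) = 615.6 cm^2
Net thrust = P_cap·A_cap − P_rod·A_ann = 1.946e6 N − 3.386e5 N

F ≈ 1.61e6 N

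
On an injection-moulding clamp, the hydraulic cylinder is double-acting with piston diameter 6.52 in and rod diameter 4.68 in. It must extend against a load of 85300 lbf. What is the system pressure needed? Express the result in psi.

P ≈ 2550 psi

Cap-side area A_cap = π/4 × (6.52 in)² = 33.39 in^2
P = F / A = 85300 lbf / A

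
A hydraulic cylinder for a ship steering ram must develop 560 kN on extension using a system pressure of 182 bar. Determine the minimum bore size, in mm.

Extension force acts on the full piston face: F = P × (π/4)D².
D = √(4F / (πP)) = √(4 × 560 kN / (π × 182 bar))

D ≈ 198 mm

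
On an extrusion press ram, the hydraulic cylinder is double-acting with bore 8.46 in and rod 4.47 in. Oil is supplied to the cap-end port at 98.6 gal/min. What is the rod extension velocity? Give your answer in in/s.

Cap-side area A_cap = π/4 × (8.46 in)² = 56.21 in^2
v = Q / A

v ≈ 6.75 in/s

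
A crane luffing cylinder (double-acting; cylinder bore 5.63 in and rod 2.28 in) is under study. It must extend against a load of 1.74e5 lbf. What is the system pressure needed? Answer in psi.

Cap-side area A_cap = π/4 × (5.63 in)² = 24.89 in^2
P = F / A = 1.74e5 lbf / A

P ≈ 6990 psi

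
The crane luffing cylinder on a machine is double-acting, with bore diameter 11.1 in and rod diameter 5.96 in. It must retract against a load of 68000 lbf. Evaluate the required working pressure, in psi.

P ≈ 987 psi

Rod-side annular area A_ann = π/4 × (11.1² − 5.96²) = 68.87 in^2
Retraction: pressure acts on the annular area.
P = F / A = 68000 lbf / A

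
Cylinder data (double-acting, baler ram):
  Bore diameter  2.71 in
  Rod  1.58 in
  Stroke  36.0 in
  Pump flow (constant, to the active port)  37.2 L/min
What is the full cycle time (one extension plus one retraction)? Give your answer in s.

t ≈ 9.11 s

Cap-side area A_cap = π/4 × (2.71 in)² = 5.768 in^2
Rod-side annular area A_ann = π/4 × (2.71² − 1.58²) = 3.807 in^2
t_ext = A_cap·L/Q = 5.488 s
t_ret = A_ann·L/Q = 3.623 s
t_cycle = t_ext + t_ret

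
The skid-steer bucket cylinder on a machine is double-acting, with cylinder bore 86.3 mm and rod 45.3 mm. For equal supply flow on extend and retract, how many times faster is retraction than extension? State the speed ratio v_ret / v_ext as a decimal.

v_ret/v_ext ≈ 1.38

Cap-side area A_cap = π/4 × (86.3 mm)² = 5849 mm^2
Rod-side annular area A_ann = π/4 × (86.3² − 45.3²) = 4238 mm^2
For equal Q, v ∝ 1/A, so v_ret/v_ext = A_cap/A_ann.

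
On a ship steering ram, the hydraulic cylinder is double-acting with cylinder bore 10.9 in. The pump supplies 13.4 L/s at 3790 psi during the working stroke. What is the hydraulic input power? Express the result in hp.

Hydraulic power = P × Q

W ≈ 470 hp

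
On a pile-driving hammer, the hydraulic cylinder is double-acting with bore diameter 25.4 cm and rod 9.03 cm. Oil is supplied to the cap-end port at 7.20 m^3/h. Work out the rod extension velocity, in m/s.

v ≈ 0.0395 m/s

Cap-side area A_cap = π/4 × (25.4 cm)² = 506.7 cm^2
v = Q / A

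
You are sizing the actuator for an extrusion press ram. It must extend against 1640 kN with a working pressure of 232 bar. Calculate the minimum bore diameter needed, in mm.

D ≈ 300 mm

Extension force acts on the full piston face: F = P × (π/4)D².
D = √(4F / (πP)) = √(4 × 1640 kN / (π × 232 bar))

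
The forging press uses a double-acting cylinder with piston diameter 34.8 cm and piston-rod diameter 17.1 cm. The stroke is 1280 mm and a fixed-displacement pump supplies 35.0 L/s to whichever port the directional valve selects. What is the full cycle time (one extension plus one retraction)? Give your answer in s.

Cap-side area A_cap = π/4 × (34.8 cm)² = 951.1 cm^2
Rod-side annular area A_ann = π/4 × (34.8² − 17.1²) = 721.5 cm^2
t_ext = A_cap·L/Q = 3.478 s
t_ret = A_ann·L/Q = 2.639 s
t_cycle = t_ext + t_ret

t ≈ 6.12 s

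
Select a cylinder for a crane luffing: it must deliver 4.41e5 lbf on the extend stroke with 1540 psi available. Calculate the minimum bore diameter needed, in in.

D ≈ 19.1 in

Extension force acts on the full piston face: F = P × (π/4)D².
D = √(4F / (πP)) = √(4 × 4.41e5 lbf / (π × 1540 psi))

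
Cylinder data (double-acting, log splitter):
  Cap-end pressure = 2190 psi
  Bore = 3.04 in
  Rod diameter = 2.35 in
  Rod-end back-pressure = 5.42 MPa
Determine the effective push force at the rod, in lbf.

Cap-side area A_cap = π/4 × (3.04 in)² = 7.258 in^2
Rod-side annular area A_ann = π/4 × (3.04² − 2.35²) = 2.921 in^2
Net thrust = P_cap·A_cap − P_rod·A_ann = 15900 lbf − 2296 lbf

F ≈ 13600 lbf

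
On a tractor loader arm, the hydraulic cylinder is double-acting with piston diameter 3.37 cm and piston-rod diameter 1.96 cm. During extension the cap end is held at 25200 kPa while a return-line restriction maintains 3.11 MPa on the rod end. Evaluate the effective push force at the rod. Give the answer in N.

Cap-side area A_cap = π/4 × (3.37 cm)² = 8.920 cm^2
Rod-side annular area A_ann = π/4 × (3.37² − 1.96²) = 5.903 cm^2
Net thrust = P_cap·A_cap − P_rod·A_ann = 22480 N − 1836 N

F ≈ 20600 N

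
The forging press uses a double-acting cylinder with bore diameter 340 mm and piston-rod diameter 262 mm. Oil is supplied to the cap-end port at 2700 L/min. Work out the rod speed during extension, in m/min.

v ≈ 29.7 m/min

Cap-side area A_cap = π/4 × (340 mm)² = 90790 mm^2
v = Q / A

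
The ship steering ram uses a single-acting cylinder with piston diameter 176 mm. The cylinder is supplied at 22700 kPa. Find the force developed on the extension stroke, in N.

Cap-side area A_cap = π/4 × (176 mm)² = 24330 mm^2
F = P × A_cap = 22700 kPa × A_cap

F ≈ 5.52e5 N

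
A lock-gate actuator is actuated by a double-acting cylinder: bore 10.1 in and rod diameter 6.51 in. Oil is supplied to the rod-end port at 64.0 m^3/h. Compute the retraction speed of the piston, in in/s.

Rod-side annular area A_ann = π/4 × (10.1² − 6.51²) = 46.83 in^2
Flow into the rod-end port fills the annular volume.
v = Q / A

v ≈ 23.2 in/s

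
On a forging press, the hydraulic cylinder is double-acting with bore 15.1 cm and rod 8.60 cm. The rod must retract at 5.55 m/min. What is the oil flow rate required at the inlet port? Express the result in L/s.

Rod-side annular area A_ann = π/4 × (15.1² − 8.60²) = 121.0 cm^2
Q = A × v

Q ≈ 1.12 L/s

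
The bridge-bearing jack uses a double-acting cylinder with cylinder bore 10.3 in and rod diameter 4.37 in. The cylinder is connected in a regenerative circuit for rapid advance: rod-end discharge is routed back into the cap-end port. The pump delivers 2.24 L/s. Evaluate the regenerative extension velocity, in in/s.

v ≈ 9.11 in/s

In regeneration the rod-end outflow joins the pump flow into the cap end, so the net volume the pump must supply per unit advance equals the rod cross-section area.
Rod cross-section A_rod = π/4 × (4.37 in)² = 15.00 in^2
v = Q_pump / A_rod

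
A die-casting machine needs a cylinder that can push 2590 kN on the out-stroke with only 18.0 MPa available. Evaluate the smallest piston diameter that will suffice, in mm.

D ≈ 428 mm

Extension force acts on the full piston face: F = P × (π/4)D².
D = √(4F / (πP)) = √(4 × 2590 kN / (π × 18.0 MPa))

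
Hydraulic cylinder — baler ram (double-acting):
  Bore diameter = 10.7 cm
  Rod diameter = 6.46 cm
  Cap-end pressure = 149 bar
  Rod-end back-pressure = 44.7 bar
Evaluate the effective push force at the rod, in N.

Cap-side area A_cap = π/4 × (10.7 cm)² = 89.92 cm^2
Rod-side annular area A_ann = π/4 × (10.7² − 6.46²) = 57.14 cm^2
Net thrust = P_cap·A_cap − P_rod·A_ann = 1.340e5 N − 25540 N

F ≈ 1.08e5 N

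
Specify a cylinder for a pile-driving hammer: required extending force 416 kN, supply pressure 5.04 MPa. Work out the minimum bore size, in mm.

Extension force acts on the full piston face: F = P × (π/4)D².
D = √(4F / (πP)) = √(4 × 416 kN / (π × 5.04 MPa))

D ≈ 324 mm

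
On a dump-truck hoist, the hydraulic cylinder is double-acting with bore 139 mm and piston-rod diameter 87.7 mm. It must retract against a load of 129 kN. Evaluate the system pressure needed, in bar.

Rod-side annular area A_ann = π/4 × (139² − 87.7²) = 9134 mm^2
Retraction: pressure acts on the annular area.
P = F / A = 129 kN / A

P ≈ 141 bar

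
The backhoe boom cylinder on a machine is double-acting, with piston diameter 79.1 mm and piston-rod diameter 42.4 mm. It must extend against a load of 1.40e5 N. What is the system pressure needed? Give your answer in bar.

Cap-side area A_cap = π/4 × (79.1 mm)² = 4914 mm^2
P = F / A = 1.40e5 N / A

P ≈ 285 bar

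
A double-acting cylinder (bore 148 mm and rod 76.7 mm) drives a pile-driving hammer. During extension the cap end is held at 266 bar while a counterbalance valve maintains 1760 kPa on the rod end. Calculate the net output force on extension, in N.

Cap-side area A_cap = π/4 × (148 mm)² = 17200 mm^2
Rod-side annular area A_ann = π/4 × (148² − 76.7²) = 12580 mm^2
Net thrust = P_cap·A_cap − P_rod·A_ann = 4.576e5 N − 22150 N

F ≈ 4.35e5 N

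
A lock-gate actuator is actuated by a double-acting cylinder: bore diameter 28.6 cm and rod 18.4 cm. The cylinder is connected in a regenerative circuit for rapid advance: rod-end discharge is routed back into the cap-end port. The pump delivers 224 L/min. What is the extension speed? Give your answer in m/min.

In regeneration the rod-end outflow joins the pump flow into the cap end, so the net volume the pump must supply per unit advance equals the rod cross-section area.
Rod cross-section A_rod = π/4 × (18.4 cm)² = 265.9 cm^2
v = Q_pump / A_rod

v ≈ 8.42 m/min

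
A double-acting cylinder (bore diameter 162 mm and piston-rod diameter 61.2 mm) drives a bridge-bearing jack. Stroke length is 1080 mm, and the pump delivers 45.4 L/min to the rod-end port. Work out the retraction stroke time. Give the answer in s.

Rod-side annular area A_ann = π/4 × (162² − 61.2²) = 17670 mm^2
Swept volume V = A × L; t = V / Q = A·L / Q

t ≈ 25.2 s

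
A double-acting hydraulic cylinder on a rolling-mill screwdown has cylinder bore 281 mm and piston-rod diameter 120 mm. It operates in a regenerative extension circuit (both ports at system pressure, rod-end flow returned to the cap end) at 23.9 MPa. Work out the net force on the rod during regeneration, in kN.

F ≈ 270 kN

With equal pressure on both faces, forces on the annular region cancel; the net push is pressure × rod cross-section.
Rod cross-section A_rod = π/4 × (120 mm)² = 11310 mm^2
F = P × A_rod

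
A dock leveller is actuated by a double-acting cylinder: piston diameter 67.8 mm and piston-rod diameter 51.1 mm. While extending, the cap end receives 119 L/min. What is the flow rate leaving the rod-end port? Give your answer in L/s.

Cap-side area A_cap = π/4 × (67.8 mm)² = 3610 mm^2
Rod-side annular area A_ann = π/4 × (67.8² − 51.1²) = 1560 mm^2
Piston speed v = Q_in/A_cap; rod-end outflow Q_out = v × A_ann = Q_in × A_ann/A_cap.

Q_out ≈ 0.857 L/s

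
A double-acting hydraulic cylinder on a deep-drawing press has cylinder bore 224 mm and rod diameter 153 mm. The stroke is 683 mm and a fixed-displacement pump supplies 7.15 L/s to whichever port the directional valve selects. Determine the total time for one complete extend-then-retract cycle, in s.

Cap-side area A_cap = π/4 × (224 mm)² = 39410 mm^2
Rod-side annular area A_ann = π/4 × (224² − 153²) = 21020 mm^2
t_ext = A_cap·L/Q = 3.764 s
t_ret = A_ann·L/Q = 2.008 s
t_cycle = t_ext + t_ret

t ≈ 5.77 s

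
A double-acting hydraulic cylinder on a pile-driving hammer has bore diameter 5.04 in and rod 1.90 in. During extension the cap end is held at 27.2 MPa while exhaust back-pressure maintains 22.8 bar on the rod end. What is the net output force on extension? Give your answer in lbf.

F ≈ 73000 lbf

Cap-side area A_cap = π/4 × (5.04 in)² = 19.95 in^2
Rod-side annular area A_ann = π/4 × (5.04² − 1.90²) = 17.12 in^2
Net thrust = P_cap·A_cap − P_rod·A_ann = 78700 lbf − 5660 lbf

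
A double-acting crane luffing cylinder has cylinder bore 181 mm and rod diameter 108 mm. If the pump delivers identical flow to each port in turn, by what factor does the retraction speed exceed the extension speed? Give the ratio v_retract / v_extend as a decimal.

v_ret/v_ext ≈ 1.55

Cap-side area A_cap = π/4 × (181 mm)² = 25730 mm^2
Rod-side annular area A_ann = π/4 × (181² − 108²) = 16570 mm^2
For equal Q, v ∝ 1/A, so v_ret/v_ext = A_cap/A_ann.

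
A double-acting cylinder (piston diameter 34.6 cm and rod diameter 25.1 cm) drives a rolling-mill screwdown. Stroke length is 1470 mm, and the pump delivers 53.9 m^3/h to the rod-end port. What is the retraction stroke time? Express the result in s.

Rod-side annular area A_ann = π/4 × (34.6² − 25.1²) = 445.4 cm^2
Swept volume V = A × L; t = V / Q = A·L / Q

t ≈ 4.37 s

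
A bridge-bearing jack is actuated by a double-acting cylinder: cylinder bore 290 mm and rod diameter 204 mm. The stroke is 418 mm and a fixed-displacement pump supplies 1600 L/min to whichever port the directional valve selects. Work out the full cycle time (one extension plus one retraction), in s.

t ≈ 1.56 s

Cap-side area A_cap = π/4 × (290 mm)² = 66050 mm^2
Rod-side annular area A_ann = π/4 × (290² − 204²) = 33370 mm^2
t_ext = A_cap·L/Q = 1.035 s
t_ret = A_ann·L/Q = 0.5230 s
t_cycle = t_ext + t_ret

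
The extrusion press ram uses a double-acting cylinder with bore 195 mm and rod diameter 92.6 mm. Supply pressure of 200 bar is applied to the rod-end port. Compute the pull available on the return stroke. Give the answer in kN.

Rod-side annular area A_ann = π/4 × (195² − 92.6²) = 23130 mm^2
On retraction the pressure acts on the annular area (bore minus rod).
F = P × A_ann

F ≈ 463 kN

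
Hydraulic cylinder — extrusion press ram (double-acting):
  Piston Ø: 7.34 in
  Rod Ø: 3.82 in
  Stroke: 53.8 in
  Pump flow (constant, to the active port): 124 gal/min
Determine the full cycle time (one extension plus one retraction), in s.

Cap-side area A_cap = π/4 × (7.34 in)² = 42.31 in^2
Rod-side annular area A_ann = π/4 × (7.34² − 3.82²) = 30.85 in^2
t_ext = A_cap·L/Q = 4.769 s
t_ret = A_ann·L/Q = 3.477 s
t_cycle = t_ext + t_ret

t ≈ 8.25 s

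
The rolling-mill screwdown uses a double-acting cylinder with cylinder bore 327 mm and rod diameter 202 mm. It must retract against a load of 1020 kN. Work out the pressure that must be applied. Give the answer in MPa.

P ≈ 19.6 MPa

Rod-side annular area A_ann = π/4 × (327² − 202²) = 51930 mm^2
Retraction: pressure acts on the annular area.
P = F / A = 1020 kN / A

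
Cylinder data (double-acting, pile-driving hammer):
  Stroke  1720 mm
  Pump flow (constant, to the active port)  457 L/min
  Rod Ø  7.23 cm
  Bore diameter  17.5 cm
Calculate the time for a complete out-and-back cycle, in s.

Cap-side area A_cap = π/4 × (17.5 cm)² = 240.5 cm^2
Rod-side annular area A_ann = π/4 × (17.5² − 7.23²) = 199.5 cm^2
t_ext = A_cap·L/Q = 5.432 s
t_ret = A_ann·L/Q = 4.505 s
t_cycle = t_ext + t_ret

t ≈ 9.94 s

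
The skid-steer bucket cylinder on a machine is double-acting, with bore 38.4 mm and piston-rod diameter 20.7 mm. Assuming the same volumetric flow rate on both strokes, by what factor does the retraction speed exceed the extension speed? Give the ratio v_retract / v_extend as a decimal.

v_ret/v_ext ≈ 1.41

Cap-side area A_cap = π/4 × (38.4 mm)² = 1158 mm^2
Rod-side annular area A_ann = π/4 × (38.4² − 20.7²) = 821.6 mm^2
For equal Q, v ∝ 1/A, so v_ret/v_ext = A_cap/A_ann.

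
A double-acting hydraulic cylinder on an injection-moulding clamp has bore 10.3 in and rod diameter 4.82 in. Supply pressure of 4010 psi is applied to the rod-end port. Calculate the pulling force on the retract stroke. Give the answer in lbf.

Rod-side annular area A_ann = π/4 × (10.3² − 4.82²) = 65.08 in^2
On retraction the pressure acts on the annular area (bore minus rod).
F = P × A_ann

F ≈ 2.61e5 lbf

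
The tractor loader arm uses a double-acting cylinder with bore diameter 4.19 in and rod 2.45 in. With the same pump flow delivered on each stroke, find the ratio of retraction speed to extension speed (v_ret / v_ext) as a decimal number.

Cap-side area A_cap = π/4 × (4.19 in)² = 13.79 in^2
Rod-side annular area A_ann = π/4 × (4.19² − 2.45²) = 9.074 in^2
For equal Q, v ∝ 1/A, so v_ret/v_ext = A_cap/A_ann.

v_ret/v_ext ≈ 1.52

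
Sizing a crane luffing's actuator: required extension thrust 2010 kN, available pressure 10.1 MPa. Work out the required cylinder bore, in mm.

D ≈ 503 mm

Extension force acts on the full piston face: F = P × (π/4)D².
D = √(4F / (πP)) = √(4 × 2010 kN / (π × 10.1 MPa))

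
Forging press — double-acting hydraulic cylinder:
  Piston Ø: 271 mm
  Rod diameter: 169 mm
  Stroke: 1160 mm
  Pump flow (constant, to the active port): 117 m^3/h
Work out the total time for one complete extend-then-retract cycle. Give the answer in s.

Cap-side area A_cap = π/4 × (271 mm)² = 57680 mm^2
Rod-side annular area A_ann = π/4 × (271² − 169²) = 35250 mm^2
t_ext = A_cap·L/Q = 2.059 s
t_ret = A_ann·L/Q = 1.258 s
t_cycle = t_ext + t_ret

t ≈ 3.32 s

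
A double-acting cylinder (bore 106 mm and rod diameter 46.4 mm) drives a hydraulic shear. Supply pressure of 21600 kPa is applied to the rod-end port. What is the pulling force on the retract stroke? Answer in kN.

F ≈ 154 kN

Rod-side annular area A_ann = π/4 × (106² − 46.4²) = 7134 mm^2
On retraction the pressure acts on the annular area (bore minus rod).
F = P × A_ann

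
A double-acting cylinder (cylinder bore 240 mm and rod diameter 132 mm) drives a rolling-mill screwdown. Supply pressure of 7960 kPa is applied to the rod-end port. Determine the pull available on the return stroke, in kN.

F ≈ 251 kN

Rod-side annular area A_ann = π/4 × (240² − 132²) = 31550 mm^2
On retraction the pressure acts on the annular area (bore minus rod).
F = P × A_ann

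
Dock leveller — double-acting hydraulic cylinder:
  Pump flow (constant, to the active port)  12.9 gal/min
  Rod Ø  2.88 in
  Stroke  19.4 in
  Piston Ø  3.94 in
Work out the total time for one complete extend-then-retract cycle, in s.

t ≈ 6.98 s

Cap-side area A_cap = π/4 × (3.94 in)² = 12.19 in^2
Rod-side annular area A_ann = π/4 × (3.94² − 2.88²) = 5.678 in^2
t_ext = A_cap·L/Q = 4.762 s
t_ret = A_ann·L/Q = 2.218 s
t_cycle = t_ext + t_ret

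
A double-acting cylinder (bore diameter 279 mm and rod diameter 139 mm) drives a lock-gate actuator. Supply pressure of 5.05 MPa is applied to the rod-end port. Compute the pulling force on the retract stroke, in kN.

Rod-side annular area A_ann = π/4 × (279² − 139²) = 45960 mm^2
On retraction the pressure acts on the annular area (bore minus rod).
F = P × A_ann

F ≈ 232 kN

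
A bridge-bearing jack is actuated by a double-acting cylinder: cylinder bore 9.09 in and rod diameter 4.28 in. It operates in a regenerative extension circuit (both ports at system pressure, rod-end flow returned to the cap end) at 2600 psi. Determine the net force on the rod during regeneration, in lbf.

With equal pressure on both faces, forces on the annular region cancel; the net push is pressure × rod cross-section.
Rod cross-section A_rod = π/4 × (4.28 in)² = 14.39 in^2
F = P × A_rod

F ≈ 37400 lbf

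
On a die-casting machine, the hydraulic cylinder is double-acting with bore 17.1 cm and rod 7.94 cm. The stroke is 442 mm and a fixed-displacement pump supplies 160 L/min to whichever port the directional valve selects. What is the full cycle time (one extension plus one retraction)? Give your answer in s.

Cap-side area A_cap = π/4 × (17.1 cm)² = 229.7 cm^2
Rod-side annular area A_ann = π/4 × (17.1² − 7.94²) = 180.1 cm^2
t_ext = A_cap·L/Q = 3.807 s
t_ret = A_ann·L/Q = 2.986 s
t_cycle = t_ext + t_ret

t ≈ 6.79 s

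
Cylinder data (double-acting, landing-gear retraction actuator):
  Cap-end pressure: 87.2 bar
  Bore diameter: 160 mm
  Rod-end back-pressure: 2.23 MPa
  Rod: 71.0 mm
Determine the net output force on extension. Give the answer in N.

F ≈ 1.39e5 N

Cap-side area A_cap = π/4 × (160 mm)² = 20110 mm^2
Rod-side annular area A_ann = π/4 × (160² − 71.0²) = 16150 mm^2
Net thrust = P_cap·A_cap − P_rod·A_ann = 1.753e5 N − 36010 N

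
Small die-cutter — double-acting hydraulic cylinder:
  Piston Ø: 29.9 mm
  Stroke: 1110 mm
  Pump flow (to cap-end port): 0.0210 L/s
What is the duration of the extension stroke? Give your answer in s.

Cap-side area A_cap = π/4 × (29.9 mm)² = 702.2 mm^2
Swept volume V = A × L; t = V / Q = A·L / Q

t ≈ 37.1 s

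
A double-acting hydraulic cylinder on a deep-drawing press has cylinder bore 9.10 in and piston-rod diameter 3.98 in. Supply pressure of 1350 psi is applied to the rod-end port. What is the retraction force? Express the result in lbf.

Rod-side annular area A_ann = π/4 × (9.10² − 3.98²) = 52.60 in^2
On retraction the pressure acts on the annular area (bore minus rod).
F = P × A_ann

F ≈ 71000 lbf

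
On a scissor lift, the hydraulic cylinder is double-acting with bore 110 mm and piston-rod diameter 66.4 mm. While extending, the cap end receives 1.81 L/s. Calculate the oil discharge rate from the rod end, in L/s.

Q_out ≈ 1.15 L/s

Cap-side area A_cap = π/4 × (110 mm)² = 9503 mm^2
Rod-side annular area A_ann = π/4 × (110² − 66.4²) = 6041 mm^2
Piston speed v = Q_in/A_cap; rod-end outflow Q_out = v × A_ann = Q_in × A_ann/A_cap.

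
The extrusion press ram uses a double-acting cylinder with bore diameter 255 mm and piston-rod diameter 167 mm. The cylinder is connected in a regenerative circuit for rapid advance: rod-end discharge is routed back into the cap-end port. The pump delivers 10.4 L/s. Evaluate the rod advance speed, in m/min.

v ≈ 28.5 m/min

In regeneration the rod-end outflow joins the pump flow into the cap end, so the net volume the pump must supply per unit advance equals the rod cross-section area.
Rod cross-section A_rod = π/4 × (167 mm)² = 21900 mm^2
v = Q_pump / A_rod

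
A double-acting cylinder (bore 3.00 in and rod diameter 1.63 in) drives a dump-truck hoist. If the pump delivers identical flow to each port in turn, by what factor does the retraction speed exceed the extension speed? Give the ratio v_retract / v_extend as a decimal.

Cap-side area A_cap = π/4 × (3.00 in)² = 7.069 in^2
Rod-side annular area A_ann = π/4 × (3.00² − 1.63²) = 4.982 in^2
For equal Q, v ∝ 1/A, so v_ret/v_ext = A_cap/A_ann.

v_ret/v_ext ≈ 1.42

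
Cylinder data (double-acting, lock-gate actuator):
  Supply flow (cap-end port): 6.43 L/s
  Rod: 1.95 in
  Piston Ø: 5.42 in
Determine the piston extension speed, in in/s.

Cap-side area A_cap = π/4 × (5.42 in)² = 23.07 in^2
v = Q / A

v ≈ 17.0 in/s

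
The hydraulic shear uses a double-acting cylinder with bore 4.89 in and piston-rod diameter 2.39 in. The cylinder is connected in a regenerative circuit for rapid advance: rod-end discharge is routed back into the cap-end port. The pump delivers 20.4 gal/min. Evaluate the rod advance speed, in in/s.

v ≈ 17.5 in/s

In regeneration the rod-end outflow joins the pump flow into the cap end, so the net volume the pump must supply per unit advance equals the rod cross-section area.
Rod cross-section A_rod = π/4 × (2.39 in)² = 4.486 in^2
v = Q_pump / A_rod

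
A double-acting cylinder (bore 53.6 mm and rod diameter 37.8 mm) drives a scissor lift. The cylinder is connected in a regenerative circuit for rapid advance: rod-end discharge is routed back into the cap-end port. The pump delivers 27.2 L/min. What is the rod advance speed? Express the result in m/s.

In regeneration the rod-end outflow joins the pump flow into the cap end, so the net volume the pump must supply per unit advance equals the rod cross-section area.
Rod cross-section A_rod = π/4 × (37.8 mm)² = 1122 mm^2
v = Q_pump / A_rod

v ≈ 0.404 m/s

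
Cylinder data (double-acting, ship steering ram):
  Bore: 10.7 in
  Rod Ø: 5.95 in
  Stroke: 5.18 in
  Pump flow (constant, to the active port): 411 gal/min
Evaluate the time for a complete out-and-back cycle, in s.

t ≈ 0.498 s

Cap-side area A_cap = π/4 × (10.7 in)² = 89.92 in^2
Rod-side annular area A_ann = π/4 × (10.7² − 5.95²) = 62.12 in^2
t_ext = A_cap·L/Q = 0.2944 s
t_ret = A_ann·L/Q = 0.2033 s
t_cycle = t_ext + t_ret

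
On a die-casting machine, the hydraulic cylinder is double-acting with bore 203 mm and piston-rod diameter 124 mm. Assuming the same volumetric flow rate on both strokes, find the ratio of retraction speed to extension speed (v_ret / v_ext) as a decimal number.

Cap-side area A_cap = π/4 × (203 mm)² = 32370 mm^2
Rod-side annular area A_ann = π/4 × (203² − 124²) = 20290 mm^2
For equal Q, v ∝ 1/A, so v_ret/v_ext = A_cap/A_ann.

v_ret/v_ext ≈ 1.60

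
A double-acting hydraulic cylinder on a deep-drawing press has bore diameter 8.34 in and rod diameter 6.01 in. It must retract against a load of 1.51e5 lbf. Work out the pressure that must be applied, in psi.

Rod-side annular area A_ann = π/4 × (8.34² − 6.01²) = 26.26 in^2
Retraction: pressure acts on the annular area.
P = F / A = 1.51e5 lbf / A

P ≈ 5750 psi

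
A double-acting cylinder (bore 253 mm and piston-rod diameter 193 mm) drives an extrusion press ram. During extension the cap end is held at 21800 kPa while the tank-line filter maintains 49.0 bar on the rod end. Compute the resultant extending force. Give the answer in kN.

F ≈ 993 kN

Cap-side area A_cap = π/4 × (253 mm)² = 50270 mm^2
Rod-side annular area A_ann = π/4 × (253² − 193²) = 21020 mm^2
Net thrust = P_cap·A_cap − P_rod·A_ann = 1096 kN − 103.0 kN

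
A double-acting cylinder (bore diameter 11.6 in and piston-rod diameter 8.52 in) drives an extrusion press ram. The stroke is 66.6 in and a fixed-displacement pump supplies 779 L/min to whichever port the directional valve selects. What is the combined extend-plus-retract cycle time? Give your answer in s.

t ≈ 13.0 s

Cap-side area A_cap = π/4 × (11.6 in)² = 105.7 in^2
Rod-side annular area A_ann = π/4 × (11.6² − 8.52²) = 48.67 in^2
t_ext = A_cap·L/Q = 8.884 s
t_ret = A_ann·L/Q = 4.091 s
t_cycle = t_ext + t_ret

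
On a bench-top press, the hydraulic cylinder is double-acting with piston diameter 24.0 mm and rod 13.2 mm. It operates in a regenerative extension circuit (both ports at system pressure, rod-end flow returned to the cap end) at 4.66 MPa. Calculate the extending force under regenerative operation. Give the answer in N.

F ≈ 638 N

With equal pressure on both faces, forces on the annular region cancel; the net push is pressure × rod cross-section.
Rod cross-section A_rod = π/4 × (13.2 mm)² = 136.8 mm^2
F = P × A_rod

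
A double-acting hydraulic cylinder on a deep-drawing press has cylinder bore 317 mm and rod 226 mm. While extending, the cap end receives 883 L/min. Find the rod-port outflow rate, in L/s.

Q_out ≈ 7.24 L/s

Cap-side area A_cap = π/4 × (317 mm)² = 78920 mm^2
Rod-side annular area A_ann = π/4 × (317² − 226²) = 38810 mm^2
Piston speed v = Q_in/A_cap; rod-end outflow Q_out = v × A_ann = Q_in × A_ann/A_cap.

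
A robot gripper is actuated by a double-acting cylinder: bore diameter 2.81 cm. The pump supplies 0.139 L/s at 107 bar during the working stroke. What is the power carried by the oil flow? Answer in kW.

W ≈ 1.49 kW

Hydraulic power = P × Q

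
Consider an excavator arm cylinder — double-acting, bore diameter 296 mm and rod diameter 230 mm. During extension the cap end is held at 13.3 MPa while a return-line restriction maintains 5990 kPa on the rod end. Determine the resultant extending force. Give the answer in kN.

F ≈ 752 kN

Cap-side area A_cap = π/4 × (296 mm)² = 68810 mm^2
Rod-side annular area A_ann = π/4 × (296² − 230²) = 27270 mm^2
Net thrust = P_cap·A_cap − P_rod·A_ann = 915.2 kN − 163.3 kN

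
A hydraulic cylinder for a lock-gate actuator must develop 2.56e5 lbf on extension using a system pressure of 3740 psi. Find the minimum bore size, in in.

D ≈ 9.34 in

Extension force acts on the full piston face: F = P × (π/4)D².
D = √(4F / (πP)) = √(4 × 2.56e5 lbf / (π × 3740 psi))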